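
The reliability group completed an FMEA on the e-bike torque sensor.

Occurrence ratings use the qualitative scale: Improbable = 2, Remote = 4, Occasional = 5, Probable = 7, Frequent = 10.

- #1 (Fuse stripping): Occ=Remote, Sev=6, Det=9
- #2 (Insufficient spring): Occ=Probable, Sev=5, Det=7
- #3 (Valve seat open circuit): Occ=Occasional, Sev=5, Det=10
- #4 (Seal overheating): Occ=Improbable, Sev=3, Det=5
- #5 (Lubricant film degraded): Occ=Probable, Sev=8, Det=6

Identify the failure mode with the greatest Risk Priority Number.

RPN = Severity × Occurrence × Detection:
  #1: 6 × 4 × 9 = 216
  #2: 5 × 7 × 7 = 245
  #3: 5 × 5 × 10 = 250
  #4: 3 × 2 × 5 = 30
  #5: 8 × 7 × 6 = 336
Highest RPN is 336 → #5.

#5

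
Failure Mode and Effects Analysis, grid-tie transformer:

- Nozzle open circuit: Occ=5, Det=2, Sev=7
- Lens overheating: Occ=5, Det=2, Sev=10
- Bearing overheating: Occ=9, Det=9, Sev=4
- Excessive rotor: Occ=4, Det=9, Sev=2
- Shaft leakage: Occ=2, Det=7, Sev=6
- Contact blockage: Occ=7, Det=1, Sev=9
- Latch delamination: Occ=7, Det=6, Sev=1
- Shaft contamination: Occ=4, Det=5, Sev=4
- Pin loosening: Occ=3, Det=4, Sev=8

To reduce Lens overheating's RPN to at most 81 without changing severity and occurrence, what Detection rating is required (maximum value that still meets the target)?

1

Lens overheating: S=10, O=5, D=2 → current RPN = 100.
Fixed product = 50. Need 50 × D ≤ 81, so D ≤ 81/50 = 1.62.
Maximum integer Detection rating = 1 (gives RPN 50; D=2 would give 100 > 81).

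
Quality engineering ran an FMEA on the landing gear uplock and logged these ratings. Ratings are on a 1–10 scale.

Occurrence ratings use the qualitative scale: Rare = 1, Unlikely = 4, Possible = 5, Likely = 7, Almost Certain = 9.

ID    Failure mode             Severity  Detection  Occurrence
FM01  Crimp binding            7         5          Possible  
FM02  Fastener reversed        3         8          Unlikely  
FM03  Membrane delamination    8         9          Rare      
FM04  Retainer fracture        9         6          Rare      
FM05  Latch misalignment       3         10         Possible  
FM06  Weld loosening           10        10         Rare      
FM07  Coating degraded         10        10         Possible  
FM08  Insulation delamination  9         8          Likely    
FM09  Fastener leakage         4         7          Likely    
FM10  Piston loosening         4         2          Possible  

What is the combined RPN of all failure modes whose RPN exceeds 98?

1625

RPN = Severity × Occurrence × Detection:
  FM01: 7 × 5 × 5 = 175
  FM02: 3 × 4 × 8 = 96
  FM03: 8 × 1 × 9 = 72
  FM04: 9 × 1 × 6 = 54
  FM05: 3 × 5 × 10 = 150
  FM06: 10 × 1 × 10 = 100
  FM07: 10 × 5 × 10 = 500
  FM08: 9 × 7 × 8 = 504
  FM09: 4 × 7 × 7 = 196
  FM10: 4 × 5 × 2 = 40
RPN > 98: FM01 (175), FM05 (150), FM06 (100), FM07 (500), FM08 (504), FM09 (196).
Sum: 175 + 150 + 100 + 500 + 504 + 196 = 1625.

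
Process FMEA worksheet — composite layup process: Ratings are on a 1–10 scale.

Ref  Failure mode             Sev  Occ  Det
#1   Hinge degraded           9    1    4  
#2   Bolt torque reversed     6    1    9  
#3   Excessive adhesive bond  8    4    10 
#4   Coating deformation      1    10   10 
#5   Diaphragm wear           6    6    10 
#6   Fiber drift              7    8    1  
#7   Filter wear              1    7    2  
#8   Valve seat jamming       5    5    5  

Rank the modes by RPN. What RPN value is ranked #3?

125

RPN = Severity × Occurrence × Detection:
  #1: 9 × 1 × 4 = 36
  #2: 6 × 1 × 9 = 54
  #3: 8 × 4 × 10 = 320
  #4: 1 × 10 × 10 = 100
  #5: 6 × 6 × 10 = 360
  #6: 7 × 8 × 1 = 56
  #7: 1 × 7 × 2 = 14
  #8: 5 × 5 × 5 = 125
Sorted descending: 360, 320, 125, 100, 56, 54, 36, 14.
The third-highest RPN is 125 (#8).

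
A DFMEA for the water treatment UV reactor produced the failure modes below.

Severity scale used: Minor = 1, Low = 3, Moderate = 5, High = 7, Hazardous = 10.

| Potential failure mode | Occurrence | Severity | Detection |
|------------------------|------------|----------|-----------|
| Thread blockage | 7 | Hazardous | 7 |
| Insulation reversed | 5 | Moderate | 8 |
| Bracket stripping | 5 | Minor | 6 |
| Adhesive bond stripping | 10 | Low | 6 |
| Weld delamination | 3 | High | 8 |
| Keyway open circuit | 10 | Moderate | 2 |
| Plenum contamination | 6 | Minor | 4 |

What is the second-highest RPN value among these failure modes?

200

RPN = Severity × Occurrence × Detection:
  Thread blockage: 10 × 7 × 7 = 490
  Insulation reversed: 5 × 5 × 8 = 200
  Bracket stripping: 1 × 5 × 6 = 30
  Adhesive bond stripping: 3 × 10 × 6 = 180
  Weld delamination: 7 × 3 × 8 = 168
  Keyway open circuit: 5 × 10 × 2 = 100
  Plenum contamination: 1 × 6 × 4 = 24
Sorted descending: 490, 200, 180, 168, 100, 30, 24.
The second-highest RPN is 200 (Insulation reversed).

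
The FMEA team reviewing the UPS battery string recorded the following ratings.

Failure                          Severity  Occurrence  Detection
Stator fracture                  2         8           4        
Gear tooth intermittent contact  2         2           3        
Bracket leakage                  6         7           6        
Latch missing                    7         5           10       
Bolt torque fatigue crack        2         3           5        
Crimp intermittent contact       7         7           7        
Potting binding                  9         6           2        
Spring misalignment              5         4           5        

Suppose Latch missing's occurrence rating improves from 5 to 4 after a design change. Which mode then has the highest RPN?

Crimp intermittent contact

RPN = Severity × Occurrence × Detection:
  Stator fracture: 2 × 8 × 4 = 64
  Gear tooth intermittent contact: 2 × 2 × 3 = 12
  Bracket leakage: 6 × 7 × 6 = 252
  Latch missing: 7 × 5 × 10 = 350
  Bolt torque fatigue crack: 2 × 3 × 5 = 30
  Crimp intermittent contact: 7 × 7 × 7 = 343
  Potting binding: 9 × 6 × 2 = 108
  Spring misalignment: 5 × 4 × 5 = 100
After action: Latch missing → 7 × 4 × 10 = 280.
Revised RPNs: Crimp intermittent contact=343, Latch missing=280, Bracket leakage=252, Potting binding=108, Spring misalignment=100, Stator fracture=64, Bolt torque fatigue crack=30, Gear tooth intermittent contact=12.
Highest is now Crimp intermittent contact (343).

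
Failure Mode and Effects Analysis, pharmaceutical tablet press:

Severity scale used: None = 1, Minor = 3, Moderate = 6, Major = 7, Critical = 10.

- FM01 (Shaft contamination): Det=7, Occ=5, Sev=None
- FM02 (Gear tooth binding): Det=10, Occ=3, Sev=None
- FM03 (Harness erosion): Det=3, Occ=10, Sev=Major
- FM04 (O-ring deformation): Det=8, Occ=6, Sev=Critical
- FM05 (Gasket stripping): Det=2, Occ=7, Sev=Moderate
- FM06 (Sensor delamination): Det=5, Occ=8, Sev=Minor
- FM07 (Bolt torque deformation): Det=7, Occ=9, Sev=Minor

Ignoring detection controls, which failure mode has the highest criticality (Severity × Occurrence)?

Criticality = Severity × Occurrence:
  FM01: 1 × 5 = 5
  FM02: 1 × 3 = 3
  FM03: 7 × 10 = 70
  FM04: 10 × 6 = 60
  FM05: 6 × 7 = 42
  FM06: 3 × 8 = 24
  FM07: 3 × 9 = 27
Highest criticality is 70 → FM03.

FM03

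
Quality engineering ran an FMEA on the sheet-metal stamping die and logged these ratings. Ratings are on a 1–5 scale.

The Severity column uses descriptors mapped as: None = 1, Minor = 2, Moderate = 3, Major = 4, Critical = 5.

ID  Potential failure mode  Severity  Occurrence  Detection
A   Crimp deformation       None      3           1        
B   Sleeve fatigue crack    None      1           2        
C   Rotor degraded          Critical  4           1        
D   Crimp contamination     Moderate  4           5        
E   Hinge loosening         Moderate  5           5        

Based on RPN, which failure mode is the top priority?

E

RPN = Severity × Occurrence × Detection:
  A: 1 × 3 × 1 = 3
  B: 1 × 1 × 2 = 2
  C: 5 × 4 × 1 = 20
  D: 3 × 4 × 5 = 60
  E: 3 × 5 × 5 = 75
Highest RPN is 75 → E.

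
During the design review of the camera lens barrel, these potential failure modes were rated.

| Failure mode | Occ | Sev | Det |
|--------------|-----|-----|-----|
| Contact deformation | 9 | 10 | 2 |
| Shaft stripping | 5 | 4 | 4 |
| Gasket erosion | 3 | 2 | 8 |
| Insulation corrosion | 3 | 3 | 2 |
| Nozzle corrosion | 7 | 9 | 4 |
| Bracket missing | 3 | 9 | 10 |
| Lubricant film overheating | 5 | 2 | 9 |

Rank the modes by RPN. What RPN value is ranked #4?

90

RPN = Severity × Occurrence × Detection:
  Contact deformation: 10 × 9 × 2 = 180
  Shaft stripping: 4 × 5 × 4 = 80
  Gasket erosion: 2 × 3 × 8 = 48
  Insulation corrosion: 3 × 3 × 2 = 18
  Nozzle corrosion: 9 × 7 × 4 = 252
  Bracket missing: 9 × 3 × 10 = 270
  Lubricant film overheating: 2 × 5 × 9 = 90
Sorted descending: 270, 252, 180, 90, 80, 48, 18.
The fourth-highest RPN is 90 (Lubricant film overheating).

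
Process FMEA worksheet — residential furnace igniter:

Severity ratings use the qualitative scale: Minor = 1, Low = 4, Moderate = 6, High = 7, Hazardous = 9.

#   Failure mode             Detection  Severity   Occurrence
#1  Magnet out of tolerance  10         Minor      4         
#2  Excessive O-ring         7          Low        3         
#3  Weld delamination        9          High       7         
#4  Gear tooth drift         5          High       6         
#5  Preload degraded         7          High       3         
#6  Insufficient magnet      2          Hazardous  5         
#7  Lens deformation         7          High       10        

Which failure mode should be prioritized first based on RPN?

#7

RPN = Severity × Occurrence × Detection:
  #1: 1 × 4 × 10 = 40
  #2: 4 × 3 × 7 = 84
  #3: 7 × 7 × 9 = 441
  #4: 7 × 6 × 5 = 210
  #5: 7 × 3 × 7 = 147
  #6: 9 × 5 × 2 = 90
  #7: 7 × 10 × 7 = 490
Highest RPN is 490 → #7.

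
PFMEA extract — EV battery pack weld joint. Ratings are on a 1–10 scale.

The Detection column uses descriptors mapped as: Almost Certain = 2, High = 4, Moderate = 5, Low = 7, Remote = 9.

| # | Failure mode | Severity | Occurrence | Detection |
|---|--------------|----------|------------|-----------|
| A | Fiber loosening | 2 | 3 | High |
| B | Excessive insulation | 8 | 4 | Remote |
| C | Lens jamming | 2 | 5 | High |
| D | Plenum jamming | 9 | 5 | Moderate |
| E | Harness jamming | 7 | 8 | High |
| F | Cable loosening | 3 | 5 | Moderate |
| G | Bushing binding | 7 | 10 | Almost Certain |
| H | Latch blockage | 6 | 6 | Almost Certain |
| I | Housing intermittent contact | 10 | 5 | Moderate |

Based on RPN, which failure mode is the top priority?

RPN = Severity × Occurrence × Detection:
  A: 2 × 3 × 4 = 24
  B: 8 × 4 × 9 = 288
  C: 2 × 5 × 4 = 40
  D: 9 × 5 × 5 = 225
  E: 7 × 8 × 4 = 224
  F: 3 × 5 × 5 = 75
  G: 7 × 10 × 2 = 140
  H: 6 × 6 × 2 = 72
  I: 10 × 5 × 5 = 250
Highest RPN is 288 → B.

B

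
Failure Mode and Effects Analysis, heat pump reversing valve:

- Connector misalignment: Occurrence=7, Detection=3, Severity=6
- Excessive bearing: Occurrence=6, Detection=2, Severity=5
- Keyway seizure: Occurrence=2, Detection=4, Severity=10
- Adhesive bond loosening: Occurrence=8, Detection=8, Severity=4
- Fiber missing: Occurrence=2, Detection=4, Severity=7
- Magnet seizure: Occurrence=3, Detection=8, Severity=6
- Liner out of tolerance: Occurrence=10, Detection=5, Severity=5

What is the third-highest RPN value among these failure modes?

RPN = Severity × Occurrence × Detection:
  Connector misalignment: 6 × 7 × 3 = 126
  Excessive bearing: 5 × 6 × 2 = 60
  Keyway seizure: 10 × 2 × 4 = 80
  Adhesive bond loosening: 4 × 8 × 8 = 256
  Fiber missing: 7 × 2 × 4 = 56
  Magnet seizure: 6 × 3 × 8 = 144
  Liner out of tolerance: 5 × 10 × 5 = 250
Sorted descending: 256, 250, 144, 126, 80, 60, 56.
The third-highest RPN is 144 (Magnet seizure).

144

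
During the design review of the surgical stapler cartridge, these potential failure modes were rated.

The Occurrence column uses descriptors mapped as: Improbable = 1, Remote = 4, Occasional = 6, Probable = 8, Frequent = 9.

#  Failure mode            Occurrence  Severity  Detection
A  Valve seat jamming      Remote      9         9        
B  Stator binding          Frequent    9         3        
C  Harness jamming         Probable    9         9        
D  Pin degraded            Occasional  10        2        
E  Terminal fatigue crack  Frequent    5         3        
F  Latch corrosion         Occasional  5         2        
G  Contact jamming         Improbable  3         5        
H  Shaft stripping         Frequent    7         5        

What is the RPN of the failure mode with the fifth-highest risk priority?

135

RPN = Severity × Occurrence × Detection:
  A: 9 × 4 × 9 = 324
  B: 9 × 9 × 3 = 243
  C: 9 × 8 × 9 = 648
  D: 10 × 6 × 2 = 120
  E: 5 × 9 × 3 = 135
  F: 5 × 6 × 2 = 60
  G: 3 × 1 × 5 = 15
  H: 7 × 9 × 5 = 315
Sorted descending: 648, 324, 315, 243, 135, 120, 60, 15.
The fifth-highest RPN is 135 (E).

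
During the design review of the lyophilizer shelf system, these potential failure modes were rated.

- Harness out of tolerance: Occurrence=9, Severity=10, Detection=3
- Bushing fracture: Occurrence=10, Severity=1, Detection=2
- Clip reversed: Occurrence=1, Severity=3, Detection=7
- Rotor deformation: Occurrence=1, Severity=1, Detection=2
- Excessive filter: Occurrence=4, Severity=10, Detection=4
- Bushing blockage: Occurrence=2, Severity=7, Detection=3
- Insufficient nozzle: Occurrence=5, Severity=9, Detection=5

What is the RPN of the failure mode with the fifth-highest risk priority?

21

RPN = Severity × Occurrence × Detection:
  Harness out of tolerance: 10 × 9 × 3 = 270
  Bushing fracture: 1 × 10 × 2 = 20
  Clip reversed: 3 × 1 × 7 = 21
  Rotor deformation: 1 × 1 × 2 = 2
  Excessive filter: 10 × 4 × 4 = 160
  Bushing blockage: 7 × 2 × 3 = 42
  Insufficient nozzle: 9 × 5 × 5 = 225
Sorted descending: 270, 225, 160, 42, 21, 20, 2.
The fifth-highest RPN is 21 (Clip reversed).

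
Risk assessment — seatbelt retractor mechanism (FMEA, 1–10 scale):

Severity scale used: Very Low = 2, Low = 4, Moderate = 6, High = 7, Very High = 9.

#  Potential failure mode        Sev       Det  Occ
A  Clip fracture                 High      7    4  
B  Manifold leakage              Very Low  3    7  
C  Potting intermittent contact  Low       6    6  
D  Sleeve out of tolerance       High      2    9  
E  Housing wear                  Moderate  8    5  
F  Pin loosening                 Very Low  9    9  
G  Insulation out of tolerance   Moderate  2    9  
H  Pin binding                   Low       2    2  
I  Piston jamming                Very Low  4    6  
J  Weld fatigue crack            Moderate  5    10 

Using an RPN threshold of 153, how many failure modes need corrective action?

4

RPN = Severity × Occurrence × Detection:
  A: 7 × 4 × 7 = 196
  B: 2 × 7 × 3 = 42
  C: 4 × 6 × 6 = 144
  D: 7 × 9 × 2 = 126
  E: 6 × 5 × 8 = 240
  F: 2 × 9 × 9 = 162
  G: 6 × 9 × 2 = 108
  H: 4 × 2 × 2 = 16
  I: 2 × 6 × 4 = 48
  J: 6 × 10 × 5 = 300
Modes with RPN ≥ 153: A (196), E (240), F (162), J (300) → 4.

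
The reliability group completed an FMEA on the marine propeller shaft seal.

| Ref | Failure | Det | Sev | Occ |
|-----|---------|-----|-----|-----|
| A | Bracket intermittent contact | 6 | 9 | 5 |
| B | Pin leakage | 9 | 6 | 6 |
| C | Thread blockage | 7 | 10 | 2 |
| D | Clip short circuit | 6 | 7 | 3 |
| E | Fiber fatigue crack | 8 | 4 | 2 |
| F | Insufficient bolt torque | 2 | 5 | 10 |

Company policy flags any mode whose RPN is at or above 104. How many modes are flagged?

4

RPN = Severity × Occurrence × Detection:
  A: 9 × 5 × 6 = 270
  B: 6 × 6 × 9 = 324
  C: 10 × 2 × 7 = 140
  D: 7 × 3 × 6 = 126
  E: 4 × 2 × 8 = 64
  F: 5 × 10 × 2 = 100
Modes with RPN ≥ 104: A (270), B (324), C (140), D (126) → 4.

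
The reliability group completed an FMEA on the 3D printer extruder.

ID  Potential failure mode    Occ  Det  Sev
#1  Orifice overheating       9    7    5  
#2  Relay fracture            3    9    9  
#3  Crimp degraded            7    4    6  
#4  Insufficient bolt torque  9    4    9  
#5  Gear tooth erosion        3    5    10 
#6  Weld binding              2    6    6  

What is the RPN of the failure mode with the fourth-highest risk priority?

RPN = Severity × Occurrence × Detection:
  #1: 5 × 9 × 7 = 315
  #2: 9 × 3 × 9 = 243
  #3: 6 × 7 × 4 = 168
  #4: 9 × 9 × 4 = 324
  #5: 10 × 3 × 5 = 150
  #6: 6 × 2 × 6 = 72
Sorted descending: 324, 315, 243, 168, 150, 72.
The fourth-highest RPN is 168 (#3).

168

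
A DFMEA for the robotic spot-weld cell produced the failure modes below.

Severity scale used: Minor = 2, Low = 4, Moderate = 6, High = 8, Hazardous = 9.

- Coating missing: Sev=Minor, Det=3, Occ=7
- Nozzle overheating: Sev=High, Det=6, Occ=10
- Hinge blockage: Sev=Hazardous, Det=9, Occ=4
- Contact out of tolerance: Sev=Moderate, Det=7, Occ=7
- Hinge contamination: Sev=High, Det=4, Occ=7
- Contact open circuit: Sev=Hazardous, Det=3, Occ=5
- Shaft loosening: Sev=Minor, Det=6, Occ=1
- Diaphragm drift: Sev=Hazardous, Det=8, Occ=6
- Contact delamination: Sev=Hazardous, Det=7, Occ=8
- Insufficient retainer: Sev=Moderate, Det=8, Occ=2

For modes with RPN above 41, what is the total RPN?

2531

RPN = Severity × Occurrence × Detection:
  Coating missing: 2 × 7 × 3 = 42
  Nozzle overheating: 8 × 10 × 6 = 480
  Hinge blockage: 9 × 4 × 9 = 324
  Contact out of tolerance: 6 × 7 × 7 = 294
  Hinge contamination: 8 × 7 × 4 = 224
  Contact open circuit: 9 × 5 × 3 = 135
  Shaft loosening: 2 × 1 × 6 = 12
  Diaphragm drift: 9 × 6 × 8 = 432
  Contact delamination: 9 × 8 × 7 = 504
  Insufficient retainer: 6 × 2 × 8 = 96
RPN > 41: Coating missing (42), Nozzle overheating (480), Hinge blockage (324), Contact out of tolerance (294), Hinge contamination (224), Contact open circuit (135), Diaphragm drift (432), Contact delamination (504), Insufficient retainer (96).
Sum: 42 + 480 + 324 + 294 + 224 + 135 + 432 + 504 + 96 = 2531.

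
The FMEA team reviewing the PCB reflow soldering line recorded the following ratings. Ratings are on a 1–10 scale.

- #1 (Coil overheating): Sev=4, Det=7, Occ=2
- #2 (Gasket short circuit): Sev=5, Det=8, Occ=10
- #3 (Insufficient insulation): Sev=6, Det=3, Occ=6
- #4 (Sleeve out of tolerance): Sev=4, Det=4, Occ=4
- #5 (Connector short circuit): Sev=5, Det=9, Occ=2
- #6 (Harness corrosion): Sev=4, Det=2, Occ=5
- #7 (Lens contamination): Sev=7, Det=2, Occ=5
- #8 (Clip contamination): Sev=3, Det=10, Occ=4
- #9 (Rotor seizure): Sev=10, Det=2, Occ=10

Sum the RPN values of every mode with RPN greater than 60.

1052

RPN = Severity × Occurrence × Detection:
  #1: 4 × 2 × 7 = 56
  #2: 5 × 10 × 8 = 400
  #3: 6 × 6 × 3 = 108
  #4: 4 × 4 × 4 = 64
  #5: 5 × 2 × 9 = 90
  #6: 4 × 5 × 2 = 40
  #7: 7 × 5 × 2 = 70
  #8: 3 × 4 × 10 = 120
  #9: 10 × 10 × 2 = 200
RPN > 60: #2 (400), #3 (108), #4 (64), #5 (90), #7 (70), #8 (120), #9 (200).
Sum: 400 + 108 + 64 + 90 + 70 + 120 + 200 = 1052.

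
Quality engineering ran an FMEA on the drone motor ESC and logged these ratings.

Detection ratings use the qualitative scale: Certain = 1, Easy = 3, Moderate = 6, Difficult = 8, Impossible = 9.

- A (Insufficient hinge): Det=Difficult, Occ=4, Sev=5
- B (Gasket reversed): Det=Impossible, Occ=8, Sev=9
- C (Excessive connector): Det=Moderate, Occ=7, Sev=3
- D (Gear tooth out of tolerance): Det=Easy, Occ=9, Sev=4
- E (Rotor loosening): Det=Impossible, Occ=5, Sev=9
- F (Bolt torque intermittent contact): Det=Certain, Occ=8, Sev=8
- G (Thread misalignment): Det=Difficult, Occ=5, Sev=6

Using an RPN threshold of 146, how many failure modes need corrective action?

RPN = Severity × Occurrence × Detection:
  A: 5 × 4 × 8 = 160
  B: 9 × 8 × 9 = 648
  C: 3 × 7 × 6 = 126
  D: 4 × 9 × 3 = 108
  E: 9 × 5 × 9 = 405
  F: 8 × 8 × 1 = 64
  G: 6 × 5 × 8 = 240
Modes with RPN ≥ 146: A (160), B (648), E (405), G (240) → 4.

4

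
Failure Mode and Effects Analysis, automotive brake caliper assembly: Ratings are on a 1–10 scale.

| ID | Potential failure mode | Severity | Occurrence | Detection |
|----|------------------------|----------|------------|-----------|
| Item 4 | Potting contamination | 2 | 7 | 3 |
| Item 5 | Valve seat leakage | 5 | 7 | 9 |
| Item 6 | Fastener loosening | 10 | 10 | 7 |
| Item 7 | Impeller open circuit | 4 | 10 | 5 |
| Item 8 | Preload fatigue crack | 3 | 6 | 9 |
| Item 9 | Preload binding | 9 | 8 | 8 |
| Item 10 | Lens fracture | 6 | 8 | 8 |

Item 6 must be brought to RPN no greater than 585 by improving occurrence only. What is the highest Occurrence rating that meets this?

8

Item 6: S=10, O=10, D=7 → current RPN = 700.
Fixed product = 70. Need 70 × O ≤ 585, so O ≤ 585/70 = 8.36.
Maximum integer Occurrence rating = 8 (gives RPN 560; O=9 would give 630 > 585).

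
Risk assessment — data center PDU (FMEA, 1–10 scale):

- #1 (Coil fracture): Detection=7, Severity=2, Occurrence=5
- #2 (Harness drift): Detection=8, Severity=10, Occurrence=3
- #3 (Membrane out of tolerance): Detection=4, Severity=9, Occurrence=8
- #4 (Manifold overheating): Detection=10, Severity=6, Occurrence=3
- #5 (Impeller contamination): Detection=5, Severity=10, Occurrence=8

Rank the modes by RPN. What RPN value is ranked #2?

RPN = Severity × Occurrence × Detection:
  #1: 2 × 5 × 7 = 70
  #2: 10 × 3 × 8 = 240
  #3: 9 × 8 × 4 = 288
  #4: 6 × 3 × 10 = 180
  #5: 10 × 8 × 5 = 400
Sorted descending: 400, 288, 240, 180, 70.
The second-highest RPN is 288 (#3).

288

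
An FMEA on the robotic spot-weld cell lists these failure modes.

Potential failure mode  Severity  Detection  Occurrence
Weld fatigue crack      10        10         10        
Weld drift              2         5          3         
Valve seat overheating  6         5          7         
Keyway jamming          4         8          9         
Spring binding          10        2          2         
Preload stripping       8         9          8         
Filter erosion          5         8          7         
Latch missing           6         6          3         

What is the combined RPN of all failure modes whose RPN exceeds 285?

RPN = Severity × Occurrence × Detection:
  Weld fatigue crack: 10 × 10 × 10 = 1000
  Weld drift: 2 × 3 × 5 = 30
  Valve seat overheating: 6 × 7 × 5 = 210
  Keyway jamming: 4 × 9 × 8 = 288
  Spring binding: 10 × 2 × 2 = 40
  Preload stripping: 8 × 8 × 9 = 576
  Filter erosion: 5 × 7 × 8 = 280
  Latch missing: 6 × 3 × 6 = 108
RPN > 285: Weld fatigue crack (1000), Keyway jamming (288), Preload stripping (576).
Sum: 1000 + 288 + 576 = 1864.

1864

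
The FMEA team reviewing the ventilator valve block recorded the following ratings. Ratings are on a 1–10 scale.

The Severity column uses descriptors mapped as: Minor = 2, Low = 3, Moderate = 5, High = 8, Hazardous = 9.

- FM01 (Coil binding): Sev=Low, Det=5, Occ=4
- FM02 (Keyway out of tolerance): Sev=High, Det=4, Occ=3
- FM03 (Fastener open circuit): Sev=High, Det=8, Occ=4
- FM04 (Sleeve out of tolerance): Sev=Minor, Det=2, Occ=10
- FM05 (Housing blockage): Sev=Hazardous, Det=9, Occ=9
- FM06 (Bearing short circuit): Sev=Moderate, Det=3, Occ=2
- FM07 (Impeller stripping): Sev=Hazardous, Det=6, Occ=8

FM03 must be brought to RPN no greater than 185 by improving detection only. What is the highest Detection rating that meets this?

FM03: S=8, O=4, D=8 → current RPN = 256.
Fixed product = 32. Need 32 × D ≤ 185, so D ≤ 185/32 = 5.78.
Maximum integer Detection rating = 5 (gives RPN 160; D=6 would give 192 > 185).

5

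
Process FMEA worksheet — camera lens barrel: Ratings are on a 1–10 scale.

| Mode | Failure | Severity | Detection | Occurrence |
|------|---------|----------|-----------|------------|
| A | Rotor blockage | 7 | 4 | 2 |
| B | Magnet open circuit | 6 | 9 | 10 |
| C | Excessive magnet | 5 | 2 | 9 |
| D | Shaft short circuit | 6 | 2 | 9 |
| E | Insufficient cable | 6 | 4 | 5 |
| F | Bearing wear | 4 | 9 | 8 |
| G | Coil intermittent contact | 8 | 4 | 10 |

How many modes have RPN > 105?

RPN = Severity × Occurrence × Detection:
  A: 7 × 2 × 4 = 56
  B: 6 × 10 × 9 = 540
  C: 5 × 9 × 2 = 90
  D: 6 × 9 × 2 = 108
  E: 6 × 5 × 4 = 120
  F: 4 × 8 × 9 = 288
  G: 8 × 10 × 4 = 320
Modes with RPN > 105: B (540), D (108), E (120), F (288), G (320) → 5.

5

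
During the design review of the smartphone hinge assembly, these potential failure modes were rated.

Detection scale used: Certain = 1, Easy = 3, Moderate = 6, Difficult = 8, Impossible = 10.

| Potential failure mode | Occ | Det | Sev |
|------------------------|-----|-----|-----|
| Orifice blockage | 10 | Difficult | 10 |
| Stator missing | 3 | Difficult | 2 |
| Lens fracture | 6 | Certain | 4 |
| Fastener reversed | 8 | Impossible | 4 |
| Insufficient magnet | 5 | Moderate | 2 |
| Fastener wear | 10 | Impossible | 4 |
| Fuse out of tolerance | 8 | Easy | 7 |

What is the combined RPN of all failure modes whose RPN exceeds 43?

RPN = Severity × Occurrence × Detection:
  Orifice blockage: 10 × 10 × 8 = 800
  Stator missing: 2 × 3 × 8 = 48
  Lens fracture: 4 × 6 × 1 = 24
  Fastener reversed: 4 × 8 × 10 = 320
  Insufficient magnet: 2 × 5 × 6 = 60
  Fastener wear: 4 × 10 × 10 = 400
  Fuse out of tolerance: 7 × 8 × 3 = 168
RPN > 43: Orifice blockage (800), Stator missing (48), Fastener reversed (320), Insufficient magnet (60), Fastener wear (400), Fuse out of tolerance (168).
Sum: 800 + 48 + 320 + 60 + 400 + 168 = 1796.

1796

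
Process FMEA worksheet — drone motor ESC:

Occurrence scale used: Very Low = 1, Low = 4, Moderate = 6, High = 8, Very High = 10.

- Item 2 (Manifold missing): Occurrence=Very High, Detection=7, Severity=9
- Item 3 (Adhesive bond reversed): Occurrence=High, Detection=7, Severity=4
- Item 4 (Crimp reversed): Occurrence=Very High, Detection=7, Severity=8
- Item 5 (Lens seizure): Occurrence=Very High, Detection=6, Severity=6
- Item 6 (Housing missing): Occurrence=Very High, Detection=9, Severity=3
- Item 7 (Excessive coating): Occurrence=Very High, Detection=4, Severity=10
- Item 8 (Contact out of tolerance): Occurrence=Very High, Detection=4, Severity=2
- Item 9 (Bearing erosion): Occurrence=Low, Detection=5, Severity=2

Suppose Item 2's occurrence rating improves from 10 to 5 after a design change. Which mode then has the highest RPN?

RPN = Severity × Occurrence × Detection:
  Item 2: 9 × 10 × 7 = 630
  Item 3: 4 × 8 × 7 = 224
  Item 4: 8 × 10 × 7 = 560
  Item 5: 6 × 10 × 6 = 360
  Item 6: 3 × 10 × 9 = 270
  Item 7: 10 × 10 × 4 = 400
  Item 8: 2 × 10 × 4 = 80
  Item 9: 2 × 4 × 5 = 40
After action: Item 2 → 9 × 5 × 7 = 315.
Revised RPNs: Item 4=560, Item 7=400, Item 5=360, Item 2=315, Item 6=270, Item 3=224, Item 8=80, Item 9=40.
Highest is now Item 4 (560).

Item 4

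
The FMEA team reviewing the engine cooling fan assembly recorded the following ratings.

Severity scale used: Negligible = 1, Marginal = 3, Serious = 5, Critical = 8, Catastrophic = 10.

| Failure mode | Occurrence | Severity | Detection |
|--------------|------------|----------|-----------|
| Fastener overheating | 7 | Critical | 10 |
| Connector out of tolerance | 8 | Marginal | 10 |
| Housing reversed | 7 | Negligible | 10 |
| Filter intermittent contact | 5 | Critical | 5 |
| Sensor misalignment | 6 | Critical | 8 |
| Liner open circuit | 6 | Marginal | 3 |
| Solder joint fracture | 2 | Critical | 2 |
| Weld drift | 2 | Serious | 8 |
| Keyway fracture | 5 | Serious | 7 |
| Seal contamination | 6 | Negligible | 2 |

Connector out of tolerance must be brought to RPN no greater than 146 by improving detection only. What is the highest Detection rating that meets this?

Connector out of tolerance: S=3, O=8, D=10 → current RPN = 240.
Fixed product = 24. Need 24 × D ≤ 146, so D ≤ 146/24 = 6.08.
Maximum integer Detection rating = 6 (gives RPN 144; D=7 would give 168 > 146).

6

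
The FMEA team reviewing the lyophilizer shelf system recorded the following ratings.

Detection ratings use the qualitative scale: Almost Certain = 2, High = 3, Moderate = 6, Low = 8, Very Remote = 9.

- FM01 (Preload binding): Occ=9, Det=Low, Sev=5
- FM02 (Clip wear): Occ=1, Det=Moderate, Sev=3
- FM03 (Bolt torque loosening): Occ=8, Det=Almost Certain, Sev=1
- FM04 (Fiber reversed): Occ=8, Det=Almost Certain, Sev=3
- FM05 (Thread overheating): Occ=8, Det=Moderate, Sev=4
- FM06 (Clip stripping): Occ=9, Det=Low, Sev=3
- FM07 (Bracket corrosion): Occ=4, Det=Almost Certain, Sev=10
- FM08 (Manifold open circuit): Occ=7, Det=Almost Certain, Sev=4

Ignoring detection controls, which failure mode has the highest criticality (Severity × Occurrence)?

FM01

Criticality = Severity × Occurrence:
  FM01: 5 × 9 = 45
  FM02: 3 × 1 = 3
  FM03: 1 × 8 = 8
  FM04: 3 × 8 = 24
  FM05: 4 × 8 = 32
  FM06: 3 × 9 = 27
  FM07: 10 × 4 = 40
  FM08: 4 × 7 = 28
Highest criticality is 45 → FM01.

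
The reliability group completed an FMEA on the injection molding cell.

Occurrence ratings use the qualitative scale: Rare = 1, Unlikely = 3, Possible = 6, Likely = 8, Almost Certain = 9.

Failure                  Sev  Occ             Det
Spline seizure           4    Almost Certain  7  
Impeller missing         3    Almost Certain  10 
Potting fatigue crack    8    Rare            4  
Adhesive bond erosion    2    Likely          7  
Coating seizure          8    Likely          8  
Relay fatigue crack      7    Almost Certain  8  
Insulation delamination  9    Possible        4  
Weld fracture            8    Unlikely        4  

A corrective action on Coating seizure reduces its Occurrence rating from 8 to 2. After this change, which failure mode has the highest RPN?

Relay fatigue crack

RPN = Severity × Occurrence × Detection:
  Spline seizure: 4 × 9 × 7 = 252
  Impeller missing: 3 × 9 × 10 = 270
  Potting fatigue crack: 8 × 1 × 4 = 32
  Adhesive bond erosion: 2 × 8 × 7 = 112
  Coating seizure: 8 × 8 × 8 = 512
  Relay fatigue crack: 7 × 9 × 8 = 504
  Insulation delamination: 9 × 6 × 4 = 216
  Weld fracture: 8 × 3 × 4 = 96
After action: Coating seizure → 8 × 2 × 8 = 128.
Revised RPNs: Relay fatigue crack=504, Impeller missing=270, Spline seizure=252, Insulation delamination=216, Coating seizure=128, Adhesive bond erosion=112, Weld fracture=96, Potting fatigue crack=32.
Highest is now Relay fatigue crack (504).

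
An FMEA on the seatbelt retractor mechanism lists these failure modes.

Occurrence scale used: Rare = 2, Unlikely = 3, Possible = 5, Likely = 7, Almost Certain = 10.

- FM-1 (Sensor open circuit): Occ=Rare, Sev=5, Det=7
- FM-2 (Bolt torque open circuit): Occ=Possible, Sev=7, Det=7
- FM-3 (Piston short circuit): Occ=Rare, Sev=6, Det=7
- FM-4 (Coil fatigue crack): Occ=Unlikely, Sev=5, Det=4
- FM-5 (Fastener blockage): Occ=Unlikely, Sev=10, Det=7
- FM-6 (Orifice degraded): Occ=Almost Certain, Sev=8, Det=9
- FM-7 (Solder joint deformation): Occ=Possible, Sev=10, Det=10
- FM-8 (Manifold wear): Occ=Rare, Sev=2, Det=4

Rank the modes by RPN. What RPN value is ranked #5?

RPN = Severity × Occurrence × Detection:
  FM-1: 5 × 2 × 7 = 70
  FM-2: 7 × 5 × 7 = 245
  FM-3: 6 × 2 × 7 = 84
  FM-4: 5 × 3 × 4 = 60
  FM-5: 10 × 3 × 7 = 210
  FM-6: 8 × 10 × 9 = 720
  FM-7: 10 × 5 × 10 = 500
  FM-8: 2 × 2 × 4 = 16
Sorted descending: 720, 500, 245, 210, 84, 70, 60, 16.
The fifth-highest RPN is 84 (FM-3).

84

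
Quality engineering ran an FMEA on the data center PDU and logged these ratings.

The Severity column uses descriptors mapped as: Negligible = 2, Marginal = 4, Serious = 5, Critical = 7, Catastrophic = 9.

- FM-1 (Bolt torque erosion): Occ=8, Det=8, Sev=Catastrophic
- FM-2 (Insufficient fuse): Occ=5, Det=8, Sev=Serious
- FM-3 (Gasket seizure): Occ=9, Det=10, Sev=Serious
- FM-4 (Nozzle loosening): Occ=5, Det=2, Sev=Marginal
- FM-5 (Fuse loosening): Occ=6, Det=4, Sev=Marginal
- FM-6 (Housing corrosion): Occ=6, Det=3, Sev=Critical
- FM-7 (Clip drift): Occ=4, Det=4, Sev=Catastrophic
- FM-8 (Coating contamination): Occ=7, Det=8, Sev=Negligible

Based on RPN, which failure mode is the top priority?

FM-1

RPN = Severity × Occurrence × Detection:
  FM-1: 9 × 8 × 8 = 576
  FM-2: 5 × 5 × 8 = 200
  FM-3: 5 × 9 × 10 = 450
  FM-4: 4 × 5 × 2 = 40
  FM-5: 4 × 6 × 4 = 96
  FM-6: 7 × 6 × 3 = 126
  FM-7: 9 × 4 × 4 = 144
  FM-8: 2 × 7 × 8 = 112
Highest RPN is 576 → FM-1.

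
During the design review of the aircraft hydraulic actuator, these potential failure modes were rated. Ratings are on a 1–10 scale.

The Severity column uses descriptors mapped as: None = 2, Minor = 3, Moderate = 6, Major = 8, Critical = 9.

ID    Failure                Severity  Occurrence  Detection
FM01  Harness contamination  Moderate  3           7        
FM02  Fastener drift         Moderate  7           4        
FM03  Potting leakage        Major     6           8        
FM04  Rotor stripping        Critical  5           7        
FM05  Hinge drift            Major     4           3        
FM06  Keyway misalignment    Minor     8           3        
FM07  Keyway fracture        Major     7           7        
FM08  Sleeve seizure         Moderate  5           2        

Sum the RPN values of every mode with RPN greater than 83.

RPN = Severity × Occurrence × Detection:
  FM01: 6 × 3 × 7 = 126
  FM02: 6 × 7 × 4 = 168
  FM03: 8 × 6 × 8 = 384
  FM04: 9 × 5 × 7 = 315
  FM05: 8 × 4 × 3 = 96
  FM06: 3 × 8 × 3 = 72
  FM07: 8 × 7 × 7 = 392
  FM08: 6 × 5 × 2 = 60
RPN > 83: FM01 (126), FM02 (168), FM03 (384), FM04 (315), FM05 (96), FM07 (392).
Sum: 126 + 168 + 384 + 315 + 96 + 392 = 1481.

1481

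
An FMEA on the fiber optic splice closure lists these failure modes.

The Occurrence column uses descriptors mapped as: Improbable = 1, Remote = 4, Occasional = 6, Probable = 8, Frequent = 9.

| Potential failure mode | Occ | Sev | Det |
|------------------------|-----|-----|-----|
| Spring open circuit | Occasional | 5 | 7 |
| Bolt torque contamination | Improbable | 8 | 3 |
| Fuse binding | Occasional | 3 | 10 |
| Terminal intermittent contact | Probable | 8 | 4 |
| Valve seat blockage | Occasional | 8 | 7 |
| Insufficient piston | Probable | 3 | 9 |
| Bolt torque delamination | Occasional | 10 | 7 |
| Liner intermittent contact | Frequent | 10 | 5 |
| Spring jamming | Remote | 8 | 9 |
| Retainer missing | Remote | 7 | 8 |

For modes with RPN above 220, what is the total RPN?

1974

RPN = Severity × Occurrence × Detection:
  Spring open circuit: 5 × 6 × 7 = 210
  Bolt torque contamination: 8 × 1 × 3 = 24
  Fuse binding: 3 × 6 × 10 = 180
  Terminal intermittent contact: 8 × 8 × 4 = 256
  Valve seat blockage: 8 × 6 × 7 = 336
  Insufficient piston: 3 × 8 × 9 = 216
  Bolt torque delamination: 10 × 6 × 7 = 420
  Liner intermittent contact: 10 × 9 × 5 = 450
  Spring jamming: 8 × 4 × 9 = 288
  Retainer missing: 7 × 4 × 8 = 224
RPN > 220: Terminal intermittent contact (256), Valve seat blockage (336), Bolt torque delamination (420), Liner intermittent contact (450), Spring jamming (288), Retainer missing (224).
Sum: 256 + 336 + 420 + 450 + 288 + 224 = 1974.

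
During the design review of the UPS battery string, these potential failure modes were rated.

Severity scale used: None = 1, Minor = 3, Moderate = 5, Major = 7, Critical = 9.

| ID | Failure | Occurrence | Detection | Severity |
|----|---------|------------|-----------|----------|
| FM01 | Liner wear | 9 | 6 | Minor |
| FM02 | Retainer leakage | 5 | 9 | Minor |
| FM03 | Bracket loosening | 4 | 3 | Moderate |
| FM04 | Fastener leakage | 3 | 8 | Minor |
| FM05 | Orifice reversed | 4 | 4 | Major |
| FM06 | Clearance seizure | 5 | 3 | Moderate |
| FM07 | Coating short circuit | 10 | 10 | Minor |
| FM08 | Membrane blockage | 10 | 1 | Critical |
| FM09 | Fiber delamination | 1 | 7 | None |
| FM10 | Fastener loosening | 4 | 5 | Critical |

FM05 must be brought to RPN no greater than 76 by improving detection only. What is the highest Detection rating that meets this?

2

FM05: S=7, O=4, D=4 → current RPN = 112.
Fixed product = 28. Need 28 × D ≤ 76, so D ≤ 76/28 = 2.71.
Maximum integer Detection rating = 2 (gives RPN 56; D=3 would give 84 > 76).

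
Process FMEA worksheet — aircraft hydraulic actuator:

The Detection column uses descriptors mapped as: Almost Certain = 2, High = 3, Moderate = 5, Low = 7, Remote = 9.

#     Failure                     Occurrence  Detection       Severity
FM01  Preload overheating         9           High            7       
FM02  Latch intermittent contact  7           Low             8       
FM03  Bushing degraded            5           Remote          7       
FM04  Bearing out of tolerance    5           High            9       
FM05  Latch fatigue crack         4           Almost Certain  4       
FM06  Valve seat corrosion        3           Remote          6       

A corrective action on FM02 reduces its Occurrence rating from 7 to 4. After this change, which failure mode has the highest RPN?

RPN = Severity × Occurrence × Detection:
  FM01: 7 × 9 × 3 = 189
  FM02: 8 × 7 × 7 = 392
  FM03: 7 × 5 × 9 = 315
  FM04: 9 × 5 × 3 = 135
  FM05: 4 × 4 × 2 = 32
  FM06: 6 × 3 × 9 = 162
After action: FM02 → 8 × 4 × 7 = 224.
Revised RPNs: FM03=315, FM02=224, FM01=189, FM06=162, FM04=135, FM05=32.
Highest is now FM03 (315).

FM03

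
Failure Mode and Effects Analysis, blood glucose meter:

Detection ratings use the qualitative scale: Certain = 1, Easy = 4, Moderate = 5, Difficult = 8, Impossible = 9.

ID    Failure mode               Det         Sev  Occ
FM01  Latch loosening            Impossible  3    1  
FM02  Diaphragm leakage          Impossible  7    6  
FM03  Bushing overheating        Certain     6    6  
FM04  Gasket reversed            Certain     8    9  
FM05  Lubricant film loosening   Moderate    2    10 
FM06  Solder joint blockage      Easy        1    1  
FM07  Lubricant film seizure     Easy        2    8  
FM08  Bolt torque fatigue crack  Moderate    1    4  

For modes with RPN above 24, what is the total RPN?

677

RPN = Severity × Occurrence × Detection:
  FM01: 3 × 1 × 9 = 27
  FM02: 7 × 6 × 9 = 378
  FM03: 6 × 6 × 1 = 36
  FM04: 8 × 9 × 1 = 72
  FM05: 2 × 10 × 5 = 100
  FM06: 1 × 1 × 4 = 4
  FM07: 2 × 8 × 4 = 64
  FM08: 1 × 4 × 5 = 20
RPN > 24: FM01 (27), FM02 (378), FM03 (36), FM04 (72), FM05 (100), FM07 (64).
Sum: 27 + 378 + 36 + 72 + 100 + 64 = 677.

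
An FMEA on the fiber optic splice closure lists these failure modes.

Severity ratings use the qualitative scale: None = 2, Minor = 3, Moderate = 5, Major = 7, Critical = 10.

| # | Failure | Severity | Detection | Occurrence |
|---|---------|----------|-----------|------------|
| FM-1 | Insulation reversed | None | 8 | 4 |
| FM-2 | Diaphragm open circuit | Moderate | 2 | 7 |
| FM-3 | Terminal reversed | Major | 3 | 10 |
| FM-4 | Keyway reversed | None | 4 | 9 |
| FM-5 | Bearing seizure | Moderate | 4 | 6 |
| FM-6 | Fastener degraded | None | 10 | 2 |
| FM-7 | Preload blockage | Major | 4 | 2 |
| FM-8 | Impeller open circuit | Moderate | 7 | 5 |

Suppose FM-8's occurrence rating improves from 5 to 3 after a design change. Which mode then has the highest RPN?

RPN = Severity × Occurrence × Detection:
  FM-1: 2 × 4 × 8 = 64
  FM-2: 5 × 7 × 2 = 70
  FM-3: 7 × 10 × 3 = 210
  FM-4: 2 × 9 × 4 = 72
  FM-5: 5 × 6 × 4 = 120
  FM-6: 2 × 2 × 10 = 40
  FM-7: 7 × 2 × 4 = 56
  FM-8: 5 × 5 × 7 = 175
After action: FM-8 → 5 × 3 × 7 = 105.
Revised RPNs: FM-3=210, FM-5=120, FM-8=105, FM-4=72, FM-2=70, FM-1=64, FM-7=56, FM-6=40.
Highest is now FM-3 (210).

FM-3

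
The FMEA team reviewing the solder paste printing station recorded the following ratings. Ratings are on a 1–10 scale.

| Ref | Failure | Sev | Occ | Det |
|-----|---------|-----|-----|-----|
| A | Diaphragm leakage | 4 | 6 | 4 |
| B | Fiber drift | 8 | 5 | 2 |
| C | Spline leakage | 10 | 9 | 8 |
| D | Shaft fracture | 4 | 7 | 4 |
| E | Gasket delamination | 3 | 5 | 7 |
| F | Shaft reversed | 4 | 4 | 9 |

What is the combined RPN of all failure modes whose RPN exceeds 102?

1081

RPN = Severity × Occurrence × Detection:
  A: 4 × 6 × 4 = 96
  B: 8 × 5 × 2 = 80
  C: 10 × 9 × 8 = 720
  D: 4 × 7 × 4 = 112
  E: 3 × 5 × 7 = 105
  F: 4 × 4 × 9 = 144
RPN > 102: C (720), D (112), E (105), F (144).
Sum: 720 + 112 + 105 + 144 = 1081.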